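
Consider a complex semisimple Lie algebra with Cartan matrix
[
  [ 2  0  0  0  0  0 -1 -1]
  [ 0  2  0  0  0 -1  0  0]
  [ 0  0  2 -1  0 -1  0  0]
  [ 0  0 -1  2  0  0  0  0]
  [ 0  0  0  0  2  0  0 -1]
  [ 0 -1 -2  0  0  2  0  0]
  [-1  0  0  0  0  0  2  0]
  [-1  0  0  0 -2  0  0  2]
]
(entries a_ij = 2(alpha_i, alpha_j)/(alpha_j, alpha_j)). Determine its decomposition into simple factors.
The diagram associated to this matrix has two connected components: the simple roots {alpha_1, alpha_5, alpha_7, alpha_8} form a chain of 4 nodes with a double edge at one end; the terminal node there is the unique short simple root (B_4), and {alpha_2, alpha_3, alpha_4, alpha_6} form a chain of 4 nodes with a double edge between the middle two (F_4). A semisimple Lie algebra decomposes uniquely as the direct sum of simple ideals, one per connected component of its Dynkin diagram, so g ≅ B_4 ⊕ F_4 (dimension 36 + 52 = 88).

B_4 (so(9)) ⊕ F_4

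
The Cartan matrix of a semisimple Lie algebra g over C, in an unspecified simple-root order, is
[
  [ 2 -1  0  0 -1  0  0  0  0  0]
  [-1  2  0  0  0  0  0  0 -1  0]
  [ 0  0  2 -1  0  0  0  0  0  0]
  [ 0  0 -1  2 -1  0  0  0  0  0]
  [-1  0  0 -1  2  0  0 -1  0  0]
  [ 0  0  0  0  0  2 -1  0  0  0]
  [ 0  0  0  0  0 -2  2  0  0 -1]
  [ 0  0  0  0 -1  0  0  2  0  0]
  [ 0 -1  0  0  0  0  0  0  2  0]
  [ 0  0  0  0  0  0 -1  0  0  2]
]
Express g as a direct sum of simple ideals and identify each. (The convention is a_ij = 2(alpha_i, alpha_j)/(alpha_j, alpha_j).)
B_3 ⊕ E_7

The diagram associated to this matrix has two connected components: the simple roots {alpha_6, alpha_7, alpha_10} form a chain of 3 nodes with a double edge at one end; the terminal node there is the unique short simple root (B_3), and {alpha_1, alpha_2, alpha_3, alpha_4, alpha_5, alpha_8, alpha_9} form a chain of 6 nodes with one extra node attached to the third node from one end (E_7). A semisimple Lie algebra decomposes uniquely as the direct sum of simple ideals, one per connected component of its Dynkin diagram, so g ≅ B_3 ⊕ E_7 (dimension 21 + 133 = 154).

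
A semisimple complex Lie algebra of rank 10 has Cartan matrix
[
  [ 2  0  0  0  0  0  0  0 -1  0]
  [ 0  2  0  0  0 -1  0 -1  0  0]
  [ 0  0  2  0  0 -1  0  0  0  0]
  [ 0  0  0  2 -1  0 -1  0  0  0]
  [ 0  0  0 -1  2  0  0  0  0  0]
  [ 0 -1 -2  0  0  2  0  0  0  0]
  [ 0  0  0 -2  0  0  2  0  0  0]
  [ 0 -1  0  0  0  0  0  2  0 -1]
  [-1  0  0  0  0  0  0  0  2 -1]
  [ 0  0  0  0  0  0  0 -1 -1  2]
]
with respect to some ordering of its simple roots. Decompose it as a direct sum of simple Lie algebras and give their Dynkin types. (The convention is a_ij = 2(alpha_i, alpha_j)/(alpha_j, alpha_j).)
B_7 (so(15)) ⊕ C_3 (sp(6))

The diagram associated to this matrix has two connected components: the simple roots {alpha_1, alpha_2, alpha_3, alpha_6, alpha_8, alpha_9, alpha_10} form a chain of 7 nodes with a double edge at one end; the terminal node there is the unique short simple root (B_7), and {alpha_4, alpha_5, alpha_7} form a chain of 3 nodes with a double edge at one end; the terminal node there is the unique long simple root (C_3). A semisimple Lie algebra decomposes uniquely as the direct sum of simple ideals, one per connected component of its Dynkin diagram, so g ≅ B_7 ⊕ C_3 (dimension 105 + 21 = 126).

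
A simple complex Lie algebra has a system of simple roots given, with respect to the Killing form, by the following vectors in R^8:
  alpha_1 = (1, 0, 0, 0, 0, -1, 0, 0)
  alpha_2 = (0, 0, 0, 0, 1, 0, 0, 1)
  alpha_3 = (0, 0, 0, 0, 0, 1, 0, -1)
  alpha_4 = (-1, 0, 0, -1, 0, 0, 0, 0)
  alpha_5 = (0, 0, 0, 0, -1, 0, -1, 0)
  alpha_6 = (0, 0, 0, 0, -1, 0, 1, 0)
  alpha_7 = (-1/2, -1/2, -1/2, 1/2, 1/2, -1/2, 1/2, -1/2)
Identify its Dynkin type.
E7

Compute the Cartan integers a_ij = 2(alpha_i, alpha_j)/(alpha_j, alpha_j); the resulting 7x7 Cartan matrix is
[[2, 0, -1, -1, 0, 0, 0], [0, 2, -1, 0, -1, -1, 0], [-1, -1, 2, 0, 0, 0, 0], [-1, 0, 0, 2, 0, 0, 0], [0, -1, 0, 0, 2, 0, -1], [0, -1, 0, 0, 0, 2, 0], [0, 0, 0, 0, -1, 0, 2]].
All simple roots have the same length, so the diagram is simply laced. The associated Dynkin diagram is a chain of 6 nodes with one extra node attached to the third node from one end (E_7), so the type is E_7.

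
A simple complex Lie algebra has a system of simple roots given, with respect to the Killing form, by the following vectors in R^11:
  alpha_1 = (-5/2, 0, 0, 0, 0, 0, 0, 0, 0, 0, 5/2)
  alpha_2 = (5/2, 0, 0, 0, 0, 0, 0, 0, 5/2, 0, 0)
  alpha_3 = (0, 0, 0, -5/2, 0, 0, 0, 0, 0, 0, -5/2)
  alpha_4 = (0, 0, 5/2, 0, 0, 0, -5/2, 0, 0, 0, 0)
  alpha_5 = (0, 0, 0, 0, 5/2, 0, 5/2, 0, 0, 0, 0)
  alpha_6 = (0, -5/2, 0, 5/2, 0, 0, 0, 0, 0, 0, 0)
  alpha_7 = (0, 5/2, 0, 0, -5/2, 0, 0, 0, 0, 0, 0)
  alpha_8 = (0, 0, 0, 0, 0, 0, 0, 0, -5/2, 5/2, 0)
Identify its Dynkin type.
A_8

Compute the Cartan integers a_ij = 2(alpha_i, alpha_j)/(alpha_j, alpha_j); the resulting 8x8 Cartan matrix is
[[2, -1, -1, 0, 0, 0, 0, 0], [-1, 2, 0, 0, 0, 0, 0, -1], [-1, 0, 2, 0, 0, -1, 0, 0], [0, 0, 0, 2, -1, 0, 0, 0], [0, 0, 0, -1, 2, 0, -1, 0], [0, 0, -1, 0, 0, 2, -1, 0], [0, 0, 0, 0, -1, -1, 2, 0], [0, -1, 0, 0, 0, 0, 0, 2]].
All simple roots have the same length, so the diagram is simply laced. The associated Dynkin diagram is a chain of 8 nodes with single edges (A_8), so the type is A_8 (the algebra sl(9)).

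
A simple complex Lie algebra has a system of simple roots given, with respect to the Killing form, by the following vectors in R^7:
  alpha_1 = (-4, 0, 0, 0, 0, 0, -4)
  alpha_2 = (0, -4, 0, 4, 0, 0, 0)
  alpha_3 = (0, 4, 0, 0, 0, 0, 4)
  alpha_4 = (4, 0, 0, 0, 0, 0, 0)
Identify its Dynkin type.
B_4 (so(9))

Compute the Cartan integers a_ij = 2(alpha_i, alpha_j)/(alpha_j, alpha_j); the resulting 4x4 Cartan matrix is
[[2, 0, -1, -2], [0, 2, -1, 0], [-1, -1, 2, 0], [-1, 0, 0, 2]].
The roots have two lengths (squared-length ratio 2:1); the short ones are alpha_{4}. The associated Dynkin diagram is a chain of 4 nodes with a double edge at one end; the terminal node there is the unique short simple root (B_4), so the type is B_4 (the algebra so(9)).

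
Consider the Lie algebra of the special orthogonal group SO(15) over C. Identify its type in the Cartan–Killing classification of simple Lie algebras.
type B_7

This is so(15) with 15 odd, which has dimension 15(15-1)/2 = 105 and rank (15-1)/2 = 7. In the classification of classical Lie algebras, the orthogonal algebra so(2n+1) in an odd number of variables has type B_n; here n = 7, so the Dynkin diagram is a chain of 7 nodes with a double edge at one end; the terminal node there is the unique short simple root (B_7). Hence the type is B_7.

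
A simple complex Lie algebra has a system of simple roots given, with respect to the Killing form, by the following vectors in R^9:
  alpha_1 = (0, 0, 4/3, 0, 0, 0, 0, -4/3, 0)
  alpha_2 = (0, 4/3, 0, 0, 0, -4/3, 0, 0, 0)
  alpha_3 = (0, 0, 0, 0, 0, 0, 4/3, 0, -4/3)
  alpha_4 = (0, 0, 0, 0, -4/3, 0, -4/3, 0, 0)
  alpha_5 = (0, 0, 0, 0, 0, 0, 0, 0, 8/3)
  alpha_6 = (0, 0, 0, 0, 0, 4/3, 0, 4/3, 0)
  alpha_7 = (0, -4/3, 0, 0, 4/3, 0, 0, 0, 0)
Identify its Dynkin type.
Compute the Cartan integers a_ij = 2(alpha_i, alpha_j)/(alpha_j, alpha_j); the resulting 7x7 Cartan matrix is
[[2, 0, 0, 0, 0, -1, 0], [0, 2, 0, 0, 0, -1, -1], [0, 0, 2, -1, -1, 0, 0], [0, 0, -1, 2, 0, 0, -1], [0, 0, -2, 0, 2, 0, 0], [-1, -1, 0, 0, 0, 2, 0], [0, -1, 0, -1, 0, 0, 2]].
The roots have two lengths (squared-length ratio 2:1); the short ones are alpha_{1,2,3,4,6,7}. The associated Dynkin diagram is a chain of 7 nodes with a double edge at one end; the terminal node there is the unique long simple root (C_7), so the type is C_7 (the algebra sp(14)).

C_7 (sp(14))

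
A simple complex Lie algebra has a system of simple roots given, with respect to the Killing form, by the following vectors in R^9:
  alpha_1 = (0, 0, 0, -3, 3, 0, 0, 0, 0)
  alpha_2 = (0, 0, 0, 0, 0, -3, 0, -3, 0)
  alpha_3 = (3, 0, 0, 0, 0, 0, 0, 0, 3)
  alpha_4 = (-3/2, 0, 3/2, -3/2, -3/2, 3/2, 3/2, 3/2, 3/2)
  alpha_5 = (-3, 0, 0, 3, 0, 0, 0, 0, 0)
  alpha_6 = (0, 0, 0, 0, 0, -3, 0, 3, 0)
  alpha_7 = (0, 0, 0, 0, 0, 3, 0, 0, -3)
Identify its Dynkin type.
type E_7

Compute the Cartan integers a_ij = 2(alpha_i, alpha_j)/(alpha_j, alpha_j); the resulting 7x7 Cartan matrix is
[[2, 0, 0, 0, -1, 0, 0], [0, 2, 0, -1, 0, 0, -1], [0, 0, 2, 0, -1, 0, -1], [0, -1, 0, 2, 0, 0, 0], [-1, 0, -1, 0, 2, 0, 0], [0, 0, 0, 0, 0, 2, -1], [0, -1, -1, 0, 0, -1, 2]].
All simple roots have the same length, so the diagram is simply laced. The associated Dynkin diagram is a chain of 6 nodes with one extra node attached to the third node from one end (E_7), so the type is E_7.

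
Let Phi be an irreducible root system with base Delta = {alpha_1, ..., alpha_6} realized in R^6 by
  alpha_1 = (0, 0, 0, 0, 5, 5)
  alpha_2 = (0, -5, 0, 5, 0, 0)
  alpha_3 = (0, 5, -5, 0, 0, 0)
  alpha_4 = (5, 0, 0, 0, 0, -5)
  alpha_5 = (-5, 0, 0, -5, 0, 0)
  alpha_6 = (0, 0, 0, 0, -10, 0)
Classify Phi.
C_6

Compute the Cartan integers a_ij = 2(alpha_i, alpha_j)/(alpha_j, alpha_j); the resulting 6x6 Cartan matrix is
[[2, 0, 0, -1, 0, -1], [0, 2, -1, 0, -1, 0], [0, -1, 2, 0, 0, 0], [-1, 0, 0, 2, -1, 0], [0, -1, 0, -1, 2, 0], [-2, 0, 0, 0, 0, 2]].
The roots have two lengths (squared-length ratio 2:1); the short ones are alpha_{1,2,3,4,5}. The associated Dynkin diagram is a chain of 6 nodes with a double edge at one end; the terminal node there is the unique long simple root (C_6), so the type is C_6 (the algebra sp(12)).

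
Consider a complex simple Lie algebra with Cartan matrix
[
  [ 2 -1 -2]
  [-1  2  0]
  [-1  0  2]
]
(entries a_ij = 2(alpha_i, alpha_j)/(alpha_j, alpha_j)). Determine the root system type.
B_3 (so(7))

The matrix has rank 3 with 2's on the diagonal. Reading the off-diagonal entries as Dynkin edges (a single edge where a_ij = a_ji = -1; a double or triple edge where a_ij * a_ji = 2 or 3), the diagram is a chain of 3 nodes with a double edge at one end; the terminal node there is the unique short simple root (B_3). One simple-root ordering that puts it in standard form is (alpha_2, alpha_1, alpha_3). So the algebra is type B_3, i.e. so(7).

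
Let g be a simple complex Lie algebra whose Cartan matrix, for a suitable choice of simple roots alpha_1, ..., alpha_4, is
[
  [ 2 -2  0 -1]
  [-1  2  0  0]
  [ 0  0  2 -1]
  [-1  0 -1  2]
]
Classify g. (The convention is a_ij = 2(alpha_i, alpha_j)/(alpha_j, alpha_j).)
B_4 (so(9))

The matrix has rank 4 with 2's on the diagonal. Reading the off-diagonal entries as Dynkin edges (a single edge where a_ij = a_ji = -1; a double or triple edge where a_ij * a_ji = 2 or 3), the diagram is a chain of 4 nodes with a double edge at one end; the terminal node there is the unique short simple root (B_4). One simple-root ordering that puts it in standard form is (alpha_3, alpha_4, alpha_1, alpha_2). So the algebra is type B_4, i.e. so(9).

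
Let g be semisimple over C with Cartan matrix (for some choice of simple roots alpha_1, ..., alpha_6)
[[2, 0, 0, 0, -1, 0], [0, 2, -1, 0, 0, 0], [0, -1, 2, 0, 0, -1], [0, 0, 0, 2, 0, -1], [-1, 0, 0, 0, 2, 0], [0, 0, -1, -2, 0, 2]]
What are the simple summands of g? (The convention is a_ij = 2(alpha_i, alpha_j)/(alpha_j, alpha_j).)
type A_2 ⊕ type B_4

The diagram associated to this matrix has two connected components: the simple roots {alpha_1, alpha_5} form a chain of 2 nodes with single edges (A_2), and {alpha_2, alpha_3, alpha_4, alpha_6} form a chain of 4 nodes with a double edge at one end; the terminal node there is the unique short simple root (B_4). A semisimple Lie algebra decomposes uniquely as the direct sum of simple ideals, one per connected component of its Dynkin diagram, so g ≅ A_2 ⊕ B_4 (dimension 8 + 36 = 44).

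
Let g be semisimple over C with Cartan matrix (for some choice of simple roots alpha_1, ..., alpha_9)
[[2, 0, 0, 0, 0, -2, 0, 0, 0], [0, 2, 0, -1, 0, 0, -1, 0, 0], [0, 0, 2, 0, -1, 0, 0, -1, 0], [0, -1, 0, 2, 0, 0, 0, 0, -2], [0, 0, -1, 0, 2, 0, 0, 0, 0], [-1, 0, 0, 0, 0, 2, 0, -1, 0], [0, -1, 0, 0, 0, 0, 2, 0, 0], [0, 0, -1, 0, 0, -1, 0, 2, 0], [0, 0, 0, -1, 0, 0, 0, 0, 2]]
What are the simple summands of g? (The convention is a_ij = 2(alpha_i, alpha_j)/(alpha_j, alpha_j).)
B4 + C5

The diagram associated to this matrix has two connected components: the simple roots {alpha_2, alpha_4, alpha_7, alpha_9} form a chain of 4 nodes with a double edge at one end; the terminal node there is the unique short simple root (B_4), and {alpha_1, alpha_3, alpha_5, alpha_6, alpha_8} form a chain of 5 nodes with a double edge at one end; the terminal node there is the unique long simple root (C_5). A semisimple Lie algebra decomposes uniquely as the direct sum of simple ideals, one per connected component of its Dynkin diagram, so g ≅ B_4 ⊕ C_5 (dimension 36 + 55 = 91).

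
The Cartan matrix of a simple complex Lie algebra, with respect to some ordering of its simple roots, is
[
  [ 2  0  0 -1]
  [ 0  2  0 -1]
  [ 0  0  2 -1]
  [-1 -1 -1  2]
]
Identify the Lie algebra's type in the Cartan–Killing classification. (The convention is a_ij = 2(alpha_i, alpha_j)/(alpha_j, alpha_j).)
D_4 (so(8))

The matrix has rank 4 with 2's on the diagonal. Reading the off-diagonal entries as Dynkin edges (a single edge where a_ij = a_ji = -1; a double or triple edge where a_ij * a_ji = 2 or 3), the diagram is a chain of 2 nodes with a fork of two nodes at one end (D_4). One simple-root ordering that puts it in standard form is (alpha_3, alpha_4, alpha_2, alpha_1). So the algebra is type D_4, i.e. so(8).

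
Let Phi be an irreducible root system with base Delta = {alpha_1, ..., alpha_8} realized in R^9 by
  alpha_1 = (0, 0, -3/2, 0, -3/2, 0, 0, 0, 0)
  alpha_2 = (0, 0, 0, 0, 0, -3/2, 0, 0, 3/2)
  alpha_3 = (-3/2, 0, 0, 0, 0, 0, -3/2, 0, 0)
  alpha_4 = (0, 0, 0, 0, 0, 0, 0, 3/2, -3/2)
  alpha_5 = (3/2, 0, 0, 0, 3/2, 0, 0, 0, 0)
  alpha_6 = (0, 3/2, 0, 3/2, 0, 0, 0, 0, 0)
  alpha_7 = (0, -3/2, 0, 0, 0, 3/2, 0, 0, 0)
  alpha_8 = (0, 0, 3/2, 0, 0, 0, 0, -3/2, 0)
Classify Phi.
Compute the Cartan integers a_ij = 2(alpha_i, alpha_j)/(alpha_j, alpha_j); the resulting 8x8 Cartan matrix is
[[2, 0, 0, 0, -1, 0, 0, -1], [0, 2, 0, -1, 0, 0, -1, 0], [0, 0, 2, 0, -1, 0, 0, 0], [0, -1, 0, 2, 0, 0, 0, -1], [-1, 0, -1, 0, 2, 0, 0, 0], [0, 0, 0, 0, 0, 2, -1, 0], [0, -1, 0, 0, 0, -1, 2, 0], [-1, 0, 0, -1, 0, 0, 0, 2]].
All simple roots have the same length, so the diagram is simply laced. The associated Dynkin diagram is a chain of 8 nodes with single edges (A_8), so the type is A_8 (the algebra sl(9)).

type A_8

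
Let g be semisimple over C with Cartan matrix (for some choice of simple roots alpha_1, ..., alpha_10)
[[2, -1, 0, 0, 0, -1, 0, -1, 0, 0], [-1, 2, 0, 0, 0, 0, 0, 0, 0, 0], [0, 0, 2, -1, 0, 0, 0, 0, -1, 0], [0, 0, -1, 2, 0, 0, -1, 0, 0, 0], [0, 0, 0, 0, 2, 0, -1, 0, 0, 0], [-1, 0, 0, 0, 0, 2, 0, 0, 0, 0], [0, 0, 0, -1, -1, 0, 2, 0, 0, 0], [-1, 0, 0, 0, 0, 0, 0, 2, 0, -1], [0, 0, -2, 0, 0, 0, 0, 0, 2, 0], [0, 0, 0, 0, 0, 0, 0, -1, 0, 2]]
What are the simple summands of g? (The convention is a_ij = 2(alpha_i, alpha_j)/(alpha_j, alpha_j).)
The diagram associated to this matrix has two connected components: the simple roots {alpha_3, alpha_4, alpha_5, alpha_7, alpha_9} form a chain of 5 nodes with a double edge at one end; the terminal node there is the unique long simple root (C_5), and {alpha_1, alpha_2, alpha_6, alpha_8, alpha_10} form a chain of 3 nodes with a fork of two nodes at one end (D_5). A semisimple Lie algebra decomposes uniquely as the direct sum of simple ideals, one per connected component of its Dynkin diagram, so g ≅ C_5 ⊕ D_5 (dimension 55 + 45 = 100).

C_5 ⊕ D_5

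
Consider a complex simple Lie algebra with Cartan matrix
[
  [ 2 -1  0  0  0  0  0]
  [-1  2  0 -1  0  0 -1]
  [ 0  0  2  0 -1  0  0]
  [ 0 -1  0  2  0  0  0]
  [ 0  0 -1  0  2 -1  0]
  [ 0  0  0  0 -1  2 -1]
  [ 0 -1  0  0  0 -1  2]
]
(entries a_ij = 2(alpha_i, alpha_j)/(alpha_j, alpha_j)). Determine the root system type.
The matrix has rank 7 with 2's on the diagonal. Reading the off-diagonal entries as Dynkin edges (a single edge where a_ij = a_ji = -1; a double or triple edge where a_ij * a_ji = 2 or 3), the diagram is a chain of 5 nodes with a fork of two nodes at one end (D_7). One simple-root ordering that puts it in standard form is (alpha_3, alpha_5, alpha_6, alpha_7, alpha_2, alpha_4, alpha_1). So the algebra is type D_7, i.e. so(14).

D_7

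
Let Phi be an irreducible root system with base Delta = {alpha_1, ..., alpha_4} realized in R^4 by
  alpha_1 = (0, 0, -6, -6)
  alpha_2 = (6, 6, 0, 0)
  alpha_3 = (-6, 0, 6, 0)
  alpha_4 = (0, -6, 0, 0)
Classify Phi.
Compute the Cartan integers a_ij = 2(alpha_i, alpha_j)/(alpha_j, alpha_j); the resulting 4x4 Cartan matrix is
[[2, 0, -1, 0], [0, 2, -1, -2], [-1, -1, 2, 0], [0, -1, 0, 2]].
The roots have two lengths (squared-length ratio 2:1); the short ones are alpha_{4}. The associated Dynkin diagram is a chain of 4 nodes with a double edge at one end; the terminal node there is the unique short simple root (B_4), so the type is B_4 (the algebra so(9)).

B4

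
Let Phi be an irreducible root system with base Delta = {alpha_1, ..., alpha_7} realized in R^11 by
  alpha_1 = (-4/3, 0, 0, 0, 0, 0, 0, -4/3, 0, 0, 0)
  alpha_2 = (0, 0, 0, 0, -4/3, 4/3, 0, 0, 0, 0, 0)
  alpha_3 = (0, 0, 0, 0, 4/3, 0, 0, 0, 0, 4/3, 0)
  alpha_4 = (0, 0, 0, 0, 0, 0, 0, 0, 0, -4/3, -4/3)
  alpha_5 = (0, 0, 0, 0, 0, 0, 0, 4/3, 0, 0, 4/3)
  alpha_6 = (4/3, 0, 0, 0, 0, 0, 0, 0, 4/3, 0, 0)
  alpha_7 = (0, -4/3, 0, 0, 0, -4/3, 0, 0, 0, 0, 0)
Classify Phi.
A_7

Compute the Cartan integers a_ij = 2(alpha_i, alpha_j)/(alpha_j, alpha_j); the resulting 7x7 Cartan matrix is
[[2, 0, 0, 0, -1, -1, 0], [0, 2, -1, 0, 0, 0, -1], [0, -1, 2, -1, 0, 0, 0], [0, 0, -1, 2, -1, 0, 0], [-1, 0, 0, -1, 2, 0, 0], [-1, 0, 0, 0, 0, 2, 0], [0, -1, 0, 0, 0, 0, 2]].
All simple roots have the same length, so the diagram is simply laced. The associated Dynkin diagram is a chain of 7 nodes with single edges (A_7), so the type is A_7 (the algebra sl(8)).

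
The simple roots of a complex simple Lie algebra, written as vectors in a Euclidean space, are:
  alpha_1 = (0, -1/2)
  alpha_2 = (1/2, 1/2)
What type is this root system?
Compute the Cartan integers a_ij = 2(alpha_i, alpha_j)/(alpha_j, alpha_j); the resulting 2x2 Cartan matrix is
[[2, -1], [-2, 2]].
The roots have two lengths (squared-length ratio 2:1); the short ones are alpha_{1}. The associated Dynkin diagram is a chain of 2 nodes with a double edge at one end; the terminal node there is the unique short simple root (B_2), so the type is B_2 (the algebra so(5)).

B_2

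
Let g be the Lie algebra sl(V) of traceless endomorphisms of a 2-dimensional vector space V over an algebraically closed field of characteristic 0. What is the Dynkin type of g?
A1

This is sl(2), which has dimension 2^2 - 1 = 3 and rank 2 - 1 = 1 (a Cartan subalgebra is the diagonal traceless matrices). In the classification of classical Lie algebras, the special linear algebra sl(n+1) has type A_n; here n = 1, so the Dynkin diagram is a chain of 1 nodes with single edges (A_1). Hence the type is A_1.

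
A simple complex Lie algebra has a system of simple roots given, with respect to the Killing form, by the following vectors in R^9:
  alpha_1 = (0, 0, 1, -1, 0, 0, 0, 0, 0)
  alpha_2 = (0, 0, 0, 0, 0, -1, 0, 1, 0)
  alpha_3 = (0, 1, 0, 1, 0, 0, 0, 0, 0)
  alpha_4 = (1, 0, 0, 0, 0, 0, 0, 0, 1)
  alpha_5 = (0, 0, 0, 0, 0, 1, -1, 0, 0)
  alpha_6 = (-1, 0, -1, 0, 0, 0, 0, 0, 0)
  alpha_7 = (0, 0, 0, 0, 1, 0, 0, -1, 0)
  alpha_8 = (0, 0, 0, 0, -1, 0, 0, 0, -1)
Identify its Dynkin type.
A_8 (sl(9))

Compute the Cartan integers a_ij = 2(alpha_i, alpha_j)/(alpha_j, alpha_j); the resulting 8x8 Cartan matrix is
[[2, 0, -1, 0, 0, -1, 0, 0], [0, 2, 0, 0, -1, 0, -1, 0], [-1, 0, 2, 0, 0, 0, 0, 0], [0, 0, 0, 2, 0, -1, 0, -1], [0, -1, 0, 0, 2, 0, 0, 0], [-1, 0, 0, -1, 0, 2, 0, 0], [0, -1, 0, 0, 0, 0, 2, -1], [0, 0, 0, -1, 0, 0, -1, 2]].
All simple roots have the same length, so the diagram is simply laced. The associated Dynkin diagram is a chain of 8 nodes with single edges (A_8), so the type is A_8 (the algebra sl(9)).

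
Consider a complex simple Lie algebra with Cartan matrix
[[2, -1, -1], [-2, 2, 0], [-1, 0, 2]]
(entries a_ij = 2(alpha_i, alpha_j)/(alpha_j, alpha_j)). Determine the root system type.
The matrix has rank 3 with 2's on the diagonal. Reading the off-diagonal entries as Dynkin edges (a single edge where a_ij = a_ji = -1; a double or triple edge where a_ij * a_ji = 2 or 3), the diagram is a chain of 3 nodes with a double edge at one end; the terminal node there is the unique long simple root (C_3). One simple-root ordering that puts it in standard form is (alpha_3, alpha_1, alpha_2). So the algebra is type C_3, i.e. sp(6).

C_3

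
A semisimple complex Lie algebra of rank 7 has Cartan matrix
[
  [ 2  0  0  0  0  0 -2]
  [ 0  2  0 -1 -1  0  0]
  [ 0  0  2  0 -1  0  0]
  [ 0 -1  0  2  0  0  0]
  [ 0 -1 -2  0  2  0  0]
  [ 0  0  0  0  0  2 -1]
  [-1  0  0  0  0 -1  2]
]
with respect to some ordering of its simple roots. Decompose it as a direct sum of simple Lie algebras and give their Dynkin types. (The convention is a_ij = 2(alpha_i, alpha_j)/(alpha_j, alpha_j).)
The diagram associated to this matrix has two connected components: the simple roots {alpha_2, alpha_3, alpha_4, alpha_5} form a chain of 4 nodes with a double edge at one end; the terminal node there is the unique short simple root (B_4), and {alpha_1, alpha_6, alpha_7} form a chain of 3 nodes with a double edge at one end; the terminal node there is the unique long simple root (C_3). A semisimple Lie algebra decomposes uniquely as the direct sum of simple ideals, one per connected component of its Dynkin diagram, so g ≅ B_4 ⊕ C_3 (dimension 36 + 21 = 57).

B_4 (so(9)) ⊕ C_3 (sp(6))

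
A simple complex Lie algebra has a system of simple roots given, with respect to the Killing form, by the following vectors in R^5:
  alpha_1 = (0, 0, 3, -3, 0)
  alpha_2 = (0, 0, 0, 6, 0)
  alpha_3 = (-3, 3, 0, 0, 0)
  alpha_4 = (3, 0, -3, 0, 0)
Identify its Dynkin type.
C_4 (sp(8))

Compute the Cartan integers a_ij = 2(alpha_i, alpha_j)/(alpha_j, alpha_j); the resulting 4x4 Cartan matrix is
[[2, -1, 0, -1], [-2, 2, 0, 0], [0, 0, 2, -1], [-1, 0, -1, 2]].
The roots have two lengths (squared-length ratio 2:1); the short ones are alpha_{1,3,4}. The associated Dynkin diagram is a chain of 4 nodes with a double edge at one end; the terminal node there is the unique long simple root (C_4), so the type is C_4 (the algebra sp(8)).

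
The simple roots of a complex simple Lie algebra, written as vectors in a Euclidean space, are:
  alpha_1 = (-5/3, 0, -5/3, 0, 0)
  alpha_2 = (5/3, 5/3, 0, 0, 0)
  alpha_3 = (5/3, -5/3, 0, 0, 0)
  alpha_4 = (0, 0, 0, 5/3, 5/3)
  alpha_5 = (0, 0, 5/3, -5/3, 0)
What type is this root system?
type D_5

Compute the Cartan integers a_ij = 2(alpha_i, alpha_j)/(alpha_j, alpha_j); the resulting 5x5 Cartan matrix is
[[2, -1, -1, 0, -1], [-1, 2, 0, 0, 0], [-1, 0, 2, 0, 0], [0, 0, 0, 2, -1], [-1, 0, 0, -1, 2]].
All simple roots have the same length, so the diagram is simply laced. The associated Dynkin diagram is a chain of 3 nodes with a fork of two nodes at one end (D_5), so the type is D_5 (the algebra so(10)).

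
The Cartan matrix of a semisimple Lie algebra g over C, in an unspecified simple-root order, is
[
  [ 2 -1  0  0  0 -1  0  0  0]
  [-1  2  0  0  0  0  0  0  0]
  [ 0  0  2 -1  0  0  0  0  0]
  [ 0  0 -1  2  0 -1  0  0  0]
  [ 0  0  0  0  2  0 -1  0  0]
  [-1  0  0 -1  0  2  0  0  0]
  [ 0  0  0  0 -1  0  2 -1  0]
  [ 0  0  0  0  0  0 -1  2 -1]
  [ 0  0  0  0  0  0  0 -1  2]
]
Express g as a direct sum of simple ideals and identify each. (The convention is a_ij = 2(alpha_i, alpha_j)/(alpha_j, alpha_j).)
A_4 + A_5

The diagram associated to this matrix has two connected components: the simple roots {alpha_5, alpha_7, alpha_8, alpha_9} form a chain of 4 nodes with single edges (A_4), and {alpha_1, alpha_2, alpha_3, alpha_4, alpha_6} form a chain of 5 nodes with single edges (A_5). A semisimple Lie algebra decomposes uniquely as the direct sum of simple ideals, one per connected component of its Dynkin diagram, so g ≅ A_4 ⊕ A_5 (dimension 24 + 35 = 59).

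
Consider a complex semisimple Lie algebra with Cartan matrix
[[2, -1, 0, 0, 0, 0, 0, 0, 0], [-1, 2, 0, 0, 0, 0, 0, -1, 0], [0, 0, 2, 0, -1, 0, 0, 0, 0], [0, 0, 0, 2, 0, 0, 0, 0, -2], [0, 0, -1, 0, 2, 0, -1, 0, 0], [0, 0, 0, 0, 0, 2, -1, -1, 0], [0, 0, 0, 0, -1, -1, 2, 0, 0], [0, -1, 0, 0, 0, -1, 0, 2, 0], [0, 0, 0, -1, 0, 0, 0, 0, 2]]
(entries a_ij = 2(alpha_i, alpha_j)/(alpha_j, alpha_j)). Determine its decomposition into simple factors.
The diagram associated to this matrix has two connected components: the simple roots {alpha_1, alpha_2, alpha_3, alpha_5, alpha_6, alpha_7, alpha_8} form a chain of 7 nodes with single edges (A_7), and {alpha_4, alpha_9} form a chain of 2 nodes with a double edge at one end; the terminal node there is the unique short simple root (B_2). A semisimple Lie algebra decomposes uniquely as the direct sum of simple ideals, one per connected component of its Dynkin diagram, so g ≅ A_7 ⊕ B_2 (dimension 63 + 10 = 73).

A7 ⊕ B2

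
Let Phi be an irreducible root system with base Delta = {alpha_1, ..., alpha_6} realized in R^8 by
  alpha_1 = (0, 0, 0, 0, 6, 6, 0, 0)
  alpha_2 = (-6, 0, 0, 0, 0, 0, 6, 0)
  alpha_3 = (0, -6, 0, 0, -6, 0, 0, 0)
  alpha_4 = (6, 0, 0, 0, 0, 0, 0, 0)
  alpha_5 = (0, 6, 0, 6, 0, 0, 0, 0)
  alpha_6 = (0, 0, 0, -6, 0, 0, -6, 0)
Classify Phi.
Compute the Cartan integers a_ij = 2(alpha_i, alpha_j)/(alpha_j, alpha_j); the resulting 6x6 Cartan matrix is
[[2, 0, -1, 0, 0, 0], [0, 2, 0, -2, 0, -1], [-1, 0, 2, 0, -1, 0], [0, -1, 0, 2, 0, 0], [0, 0, -1, 0, 2, -1], [0, -1, 0, 0, -1, 2]].
The roots have two lengths (squared-length ratio 2:1); the short ones are alpha_{4}. The associated Dynkin diagram is a chain of 6 nodes with a double edge at one end; the terminal node there is the unique short simple root (B_6), so the type is B_6 (the algebra so(13)).

B_6 (so(13))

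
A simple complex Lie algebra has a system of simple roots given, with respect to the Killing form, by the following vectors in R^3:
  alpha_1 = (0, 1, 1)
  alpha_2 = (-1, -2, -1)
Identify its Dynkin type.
Compute the Cartan integers a_ij = 2(alpha_i, alpha_j)/(alpha_j, alpha_j); the resulting 2x2 Cartan matrix is
[[2, -1], [-3, 2]].
The roots have two lengths (squared-length ratio 3:1); the short ones are alpha_{1}. The associated Dynkin diagram is two nodes joined by a triple edge (G_2), so the type is G_2.

G2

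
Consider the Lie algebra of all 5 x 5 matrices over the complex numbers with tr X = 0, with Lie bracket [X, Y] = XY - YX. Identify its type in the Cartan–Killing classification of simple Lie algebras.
This is sl(5), which has dimension 5^2 - 1 = 24 and rank 5 - 1 = 4 (a Cartan subalgebra is the diagonal traceless matrices). In the classification of classical Lie algebras, the special linear algebra sl(n+1) has type A_n; here n = 4, so the Dynkin diagram is a chain of 4 nodes with single edges (A_4). Hence the type is A_4.

type A_4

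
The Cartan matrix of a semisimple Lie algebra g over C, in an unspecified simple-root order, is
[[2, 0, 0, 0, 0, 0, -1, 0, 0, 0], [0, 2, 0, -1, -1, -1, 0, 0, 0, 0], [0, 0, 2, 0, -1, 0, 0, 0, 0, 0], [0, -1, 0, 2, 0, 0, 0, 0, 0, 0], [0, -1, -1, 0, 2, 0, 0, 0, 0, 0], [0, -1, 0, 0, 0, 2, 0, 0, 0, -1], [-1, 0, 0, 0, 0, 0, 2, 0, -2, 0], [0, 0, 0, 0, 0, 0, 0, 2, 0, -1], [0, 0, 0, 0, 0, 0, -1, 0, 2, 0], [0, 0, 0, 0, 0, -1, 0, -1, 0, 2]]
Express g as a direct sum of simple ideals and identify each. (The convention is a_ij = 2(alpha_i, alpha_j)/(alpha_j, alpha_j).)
B3 ⊕ E7

The diagram associated to this matrix has two connected components: the simple roots {alpha_1, alpha_7, alpha_9} form a chain of 3 nodes with a double edge at one end; the terminal node there is the unique short simple root (B_3), and {alpha_2, alpha_3, alpha_4, alpha_5, alpha_6, alpha_8, alpha_10} form a chain of 6 nodes with one extra node attached to the third node from one end (E_7). A semisimple Lie algebra decomposes uniquely as the direct sum of simple ideals, one per connected component of its Dynkin diagram, so g ≅ B_3 ⊕ E_7 (dimension 21 + 133 = 154).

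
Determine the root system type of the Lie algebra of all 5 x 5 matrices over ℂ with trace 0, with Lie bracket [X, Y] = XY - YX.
type A_4

This is sl(5), which has dimension 5^2 - 1 = 24 and rank 5 - 1 = 4 (a Cartan subalgebra is the diagonal traceless matrices). In the classification of classical Lie algebras, the special linear algebra sl(n+1) has type A_n; here n = 4, so the Dynkin diagram is a chain of 4 nodes with single edges (A_4). Hence the type is A_4.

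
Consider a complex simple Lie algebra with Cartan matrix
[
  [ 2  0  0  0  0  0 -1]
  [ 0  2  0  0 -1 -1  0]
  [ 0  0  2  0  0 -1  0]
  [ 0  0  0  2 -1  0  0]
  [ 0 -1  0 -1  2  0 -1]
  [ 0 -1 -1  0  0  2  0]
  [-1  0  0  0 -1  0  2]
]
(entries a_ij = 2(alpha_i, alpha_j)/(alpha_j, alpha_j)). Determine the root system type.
E_7

The matrix has rank 7 with 2's on the diagonal. Reading the off-diagonal entries as Dynkin edges (a single edge where a_ij = a_ji = -1; a double or triple edge where a_ij * a_ji = 2 or 3), the diagram is a chain of 6 nodes with one extra node attached to the third node from one end (E_7). One simple-root ordering that puts it in standard form is (alpha_1, alpha_4, alpha_7, alpha_5, alpha_2, alpha_6, alpha_3). So the algebra is type E_7.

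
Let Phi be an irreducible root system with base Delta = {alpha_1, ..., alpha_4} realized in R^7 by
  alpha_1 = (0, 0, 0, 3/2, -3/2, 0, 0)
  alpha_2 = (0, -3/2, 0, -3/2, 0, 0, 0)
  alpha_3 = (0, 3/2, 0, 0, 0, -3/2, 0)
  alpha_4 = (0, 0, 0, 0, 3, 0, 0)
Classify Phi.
C_4

Compute the Cartan integers a_ij = 2(alpha_i, alpha_j)/(alpha_j, alpha_j); the resulting 4x4 Cartan matrix is
[[2, -1, 0, -1], [-1, 2, -1, 0], [0, -1, 2, 0], [-2, 0, 0, 2]].
The roots have two lengths (squared-length ratio 2:1); the short ones are alpha_{1,2,3}. The associated Dynkin diagram is a chain of 4 nodes with a double edge at one end; the terminal node there is the unique long simple root (C_4), so the type is C_4 (the algebra sp(8)).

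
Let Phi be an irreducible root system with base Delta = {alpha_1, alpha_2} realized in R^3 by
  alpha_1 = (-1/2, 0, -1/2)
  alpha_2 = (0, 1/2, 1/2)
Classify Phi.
type A_2

Compute the Cartan integers a_ij = 2(alpha_i, alpha_j)/(alpha_j, alpha_j); the resulting 2x2 Cartan matrix is
[[2, -1], [-1, 2]].
All simple roots have the same length, so the diagram is simply laced. The associated Dynkin diagram is a chain of 2 nodes with single edges (A_2), so the type is A_2 (the algebra sl(3)).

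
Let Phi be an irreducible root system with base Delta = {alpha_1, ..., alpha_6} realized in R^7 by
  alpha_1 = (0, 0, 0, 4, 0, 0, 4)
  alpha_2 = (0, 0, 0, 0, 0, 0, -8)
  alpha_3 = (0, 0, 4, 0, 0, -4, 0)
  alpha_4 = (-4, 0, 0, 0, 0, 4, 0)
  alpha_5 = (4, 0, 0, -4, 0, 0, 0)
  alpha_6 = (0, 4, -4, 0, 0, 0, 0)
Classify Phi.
Compute the Cartan integers a_ij = 2(alpha_i, alpha_j)/(alpha_j, alpha_j); the resulting 6x6 Cartan matrix is
[[2, -1, 0, 0, -1, 0], [-2, 2, 0, 0, 0, 0], [0, 0, 2, -1, 0, -1], [0, 0, -1, 2, -1, 0], [-1, 0, 0, -1, 2, 0], [0, 0, -1, 0, 0, 2]].
The roots have two lengths (squared-length ratio 2:1); the short ones are alpha_{1,3,4,5,6}. The associated Dynkin diagram is a chain of 6 nodes with a double edge at one end; the terminal node there is the unique long simple root (C_6), so the type is C_6 (the algebra sp(12)).

C_6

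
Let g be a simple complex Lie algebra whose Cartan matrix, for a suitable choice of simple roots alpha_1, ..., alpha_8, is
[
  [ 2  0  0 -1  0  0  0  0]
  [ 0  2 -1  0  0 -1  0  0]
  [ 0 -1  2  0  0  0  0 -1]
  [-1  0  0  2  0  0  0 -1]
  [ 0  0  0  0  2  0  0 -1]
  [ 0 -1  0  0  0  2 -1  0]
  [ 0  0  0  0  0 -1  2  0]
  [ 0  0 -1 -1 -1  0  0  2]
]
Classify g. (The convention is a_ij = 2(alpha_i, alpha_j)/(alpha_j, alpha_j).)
type E_8

The matrix has rank 8 with 2's on the diagonal. Reading the off-diagonal entries as Dynkin edges (a single edge where a_ij = a_ji = -1; a double or triple edge where a_ij * a_ji = 2 or 3), the diagram is a chain of 7 nodes with one extra node attached to the third node from one end (E_8). One simple-root ordering that puts it in standard form is (alpha_1, alpha_5, alpha_4, alpha_8, alpha_3, alpha_2, alpha_6, alpha_7). So the algebra is type E_8.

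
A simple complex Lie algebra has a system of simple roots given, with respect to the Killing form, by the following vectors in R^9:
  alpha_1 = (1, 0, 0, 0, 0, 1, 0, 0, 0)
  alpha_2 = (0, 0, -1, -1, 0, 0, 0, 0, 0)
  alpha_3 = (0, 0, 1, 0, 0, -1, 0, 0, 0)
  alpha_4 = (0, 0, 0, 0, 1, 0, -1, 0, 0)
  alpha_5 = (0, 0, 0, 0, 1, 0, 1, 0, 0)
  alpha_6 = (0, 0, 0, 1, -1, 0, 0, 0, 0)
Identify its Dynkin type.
D6

Compute the Cartan integers a_ij = 2(alpha_i, alpha_j)/(alpha_j, alpha_j); the resulting 6x6 Cartan matrix is
[[2, 0, -1, 0, 0, 0], [0, 2, -1, 0, 0, -1], [-1, -1, 2, 0, 0, 0], [0, 0, 0, 2, 0, -1], [0, 0, 0, 0, 2, -1], [0, -1, 0, -1, -1, 2]].
All simple roots have the same length, so the diagram is simply laced. The associated Dynkin diagram is a chain of 4 nodes with a fork of two nodes at one end (D_6), so the type is D_6 (the algebra so(12)).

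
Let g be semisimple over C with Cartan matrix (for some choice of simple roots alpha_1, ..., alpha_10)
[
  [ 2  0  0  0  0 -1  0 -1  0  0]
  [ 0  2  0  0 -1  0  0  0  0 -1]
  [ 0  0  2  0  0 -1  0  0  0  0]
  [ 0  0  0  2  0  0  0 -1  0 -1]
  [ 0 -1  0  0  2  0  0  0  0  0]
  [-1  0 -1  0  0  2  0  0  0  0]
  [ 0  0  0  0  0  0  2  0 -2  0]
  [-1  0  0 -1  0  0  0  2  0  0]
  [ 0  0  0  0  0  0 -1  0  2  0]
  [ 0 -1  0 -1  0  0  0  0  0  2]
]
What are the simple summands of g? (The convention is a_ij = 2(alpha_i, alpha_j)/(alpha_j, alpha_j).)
The diagram associated to this matrix has two connected components: the simple roots {alpha_1, alpha_2, alpha_3, alpha_4, alpha_5, alpha_6, alpha_8, alpha_10} form a chain of 8 nodes with single edges (A_8), and {alpha_7, alpha_9} form a chain of 2 nodes with a double edge at one end; the terminal node there is the unique short simple root (B_2). A semisimple Lie algebra decomposes uniquely as the direct sum of simple ideals, one per connected component of its Dynkin diagram, so g ≅ A_8 ⊕ B_2 (dimension 80 + 10 = 90).

A8 + B2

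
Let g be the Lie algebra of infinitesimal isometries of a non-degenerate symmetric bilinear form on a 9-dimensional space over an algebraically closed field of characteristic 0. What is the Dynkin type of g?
B_4

This is so(9) with 9 odd, which has dimension 9(9-1)/2 = 36 and rank (9-1)/2 = 4. In the classification of classical Lie algebras, the orthogonal algebra so(2n+1) in an odd number of variables has type B_n; here n = 4, so the Dynkin diagram is a chain of 4 nodes with a double edge at one end; the terminal node there is the unique short simple root (B_4). Hence the type is B_4.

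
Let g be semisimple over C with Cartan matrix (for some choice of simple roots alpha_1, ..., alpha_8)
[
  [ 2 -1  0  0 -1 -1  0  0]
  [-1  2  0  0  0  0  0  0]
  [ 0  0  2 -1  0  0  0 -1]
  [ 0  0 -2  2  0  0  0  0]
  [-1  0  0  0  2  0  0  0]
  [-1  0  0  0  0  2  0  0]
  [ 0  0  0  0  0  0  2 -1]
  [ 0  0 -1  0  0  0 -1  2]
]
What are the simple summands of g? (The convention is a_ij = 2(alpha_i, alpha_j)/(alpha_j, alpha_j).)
The diagram associated to this matrix has two connected components: the simple roots {alpha_3, alpha_4, alpha_7, alpha_8} form a chain of 4 nodes with a double edge at one end; the terminal node there is the unique long simple root (C_4), and {alpha_1, alpha_2, alpha_5, alpha_6} form a chain of 2 nodes with a fork of two nodes at one end (D_4). A semisimple Lie algebra decomposes uniquely as the direct sum of simple ideals, one per connected component of its Dynkin diagram, so g ≅ C_4 ⊕ D_4 (dimension 36 + 28 = 64).

type C_4 + type D_4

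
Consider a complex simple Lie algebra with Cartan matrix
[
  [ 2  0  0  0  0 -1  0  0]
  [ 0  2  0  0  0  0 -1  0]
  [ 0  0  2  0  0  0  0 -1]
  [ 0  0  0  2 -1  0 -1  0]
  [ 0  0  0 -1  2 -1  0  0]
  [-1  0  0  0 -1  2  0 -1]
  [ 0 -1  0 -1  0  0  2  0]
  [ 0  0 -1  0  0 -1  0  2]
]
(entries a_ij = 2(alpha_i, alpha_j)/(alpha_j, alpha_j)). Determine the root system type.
E_8

The matrix has rank 8 with 2's on the diagonal. Reading the off-diagonal entries as Dynkin edges (a single edge where a_ij = a_ji = -1; a double or triple edge where a_ij * a_ji = 2 or 3), the diagram is a chain of 7 nodes with one extra node attached to the third node from one end (E_8). One simple-root ordering that puts it in standard form is (alpha_3, alpha_1, alpha_8, alpha_6, alpha_5, alpha_4, alpha_7, alpha_2). So the algebra is type E_8.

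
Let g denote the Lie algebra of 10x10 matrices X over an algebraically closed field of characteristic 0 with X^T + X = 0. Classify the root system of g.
This is so(10) with 10 even, which has dimension 10(10-1)/2 = 45 and rank 10/2 = 5. In the classification of classical Lie algebras, the orthogonal algebra so(2n) in an even number of variables has type D_n; here n = 5, so the Dynkin diagram is a chain of 3 nodes with a fork of two nodes at one end (D_5). Hence the type is D_5.

D_5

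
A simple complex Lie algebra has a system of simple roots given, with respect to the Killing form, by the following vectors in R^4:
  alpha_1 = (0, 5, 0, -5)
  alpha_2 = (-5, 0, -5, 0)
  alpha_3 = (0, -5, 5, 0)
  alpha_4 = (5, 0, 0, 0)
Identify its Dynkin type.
Compute the Cartan integers a_ij = 2(alpha_i, alpha_j)/(alpha_j, alpha_j); the resulting 4x4 Cartan matrix is
[[2, 0, -1, 0], [0, 2, -1, -2], [-1, -1, 2, 0], [0, -1, 0, 2]].
The roots have two lengths (squared-length ratio 2:1); the short ones are alpha_{4}. The associated Dynkin diagram is a chain of 4 nodes with a double edge at one end; the terminal node there is the unique short simple root (B_4), so the type is B_4 (the algebra so(9)).

type B_4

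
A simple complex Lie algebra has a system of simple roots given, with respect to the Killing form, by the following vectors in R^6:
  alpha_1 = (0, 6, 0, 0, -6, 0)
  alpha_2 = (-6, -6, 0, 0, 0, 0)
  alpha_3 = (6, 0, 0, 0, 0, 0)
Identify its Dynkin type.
B3

Compute the Cartan integers a_ij = 2(alpha_i, alpha_j)/(alpha_j, alpha_j); the resulting 3x3 Cartan matrix is
[[2, -1, 0], [-1, 2, -2], [0, -1, 2]].
The roots have two lengths (squared-length ratio 2:1); the short ones are alpha_{3}. The associated Dynkin diagram is a chain of 3 nodes with a double edge at one end; the terminal node there is the unique short simple root (B_3), so the type is B_3 (the algebra so(7)).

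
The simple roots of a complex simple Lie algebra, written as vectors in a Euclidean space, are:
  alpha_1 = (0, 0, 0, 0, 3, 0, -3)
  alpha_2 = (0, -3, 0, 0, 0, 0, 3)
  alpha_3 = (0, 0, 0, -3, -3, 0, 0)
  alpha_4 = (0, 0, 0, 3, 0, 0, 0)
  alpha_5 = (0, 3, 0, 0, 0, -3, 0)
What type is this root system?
B5

Compute the Cartan integers a_ij = 2(alpha_i, alpha_j)/(alpha_j, alpha_j); the resulting 5x5 Cartan matrix is
[[2, -1, -1, 0, 0], [-1, 2, 0, 0, -1], [-1, 0, 2, -2, 0], [0, 0, -1, 2, 0], [0, -1, 0, 0, 2]].
The roots have two lengths (squared-length ratio 2:1); the short ones are alpha_{4}. The associated Dynkin diagram is a chain of 5 nodes with a double edge at one end; the terminal node there is the unique short simple root (B_5), so the type is B_5 (the algebra so(11)).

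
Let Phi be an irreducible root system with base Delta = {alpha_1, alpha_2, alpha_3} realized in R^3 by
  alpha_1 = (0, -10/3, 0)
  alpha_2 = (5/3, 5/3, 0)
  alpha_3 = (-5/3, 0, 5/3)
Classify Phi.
Compute the Cartan integers a_ij = 2(alpha_i, alpha_j)/(alpha_j, alpha_j); the resulting 3x3 Cartan matrix is
[[2, -2, 0], [-1, 2, -1], [0, -1, 2]].
The roots have two lengths (squared-length ratio 2:1); the short ones are alpha_{2,3}. The associated Dynkin diagram is a chain of 3 nodes with a double edge at one end; the terminal node there is the unique long simple root (C_3), so the type is C_3 (the algebra sp(6)).

type C_3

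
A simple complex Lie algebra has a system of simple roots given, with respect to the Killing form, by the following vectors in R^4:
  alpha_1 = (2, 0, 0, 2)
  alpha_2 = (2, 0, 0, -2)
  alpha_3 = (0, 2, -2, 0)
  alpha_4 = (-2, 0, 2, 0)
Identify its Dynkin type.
Compute the Cartan integers a_ij = 2(alpha_i, alpha_j)/(alpha_j, alpha_j); the resulting 4x4 Cartan matrix is
[[2, 0, 0, -1], [0, 2, 0, -1], [0, 0, 2, -1], [-1, -1, -1, 2]].
All simple roots have the same length, so the diagram is simply laced. The associated Dynkin diagram is a chain of 2 nodes with a fork of two nodes at one end (D_4), so the type is D_4 (the algebra so(8)).

type D_4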